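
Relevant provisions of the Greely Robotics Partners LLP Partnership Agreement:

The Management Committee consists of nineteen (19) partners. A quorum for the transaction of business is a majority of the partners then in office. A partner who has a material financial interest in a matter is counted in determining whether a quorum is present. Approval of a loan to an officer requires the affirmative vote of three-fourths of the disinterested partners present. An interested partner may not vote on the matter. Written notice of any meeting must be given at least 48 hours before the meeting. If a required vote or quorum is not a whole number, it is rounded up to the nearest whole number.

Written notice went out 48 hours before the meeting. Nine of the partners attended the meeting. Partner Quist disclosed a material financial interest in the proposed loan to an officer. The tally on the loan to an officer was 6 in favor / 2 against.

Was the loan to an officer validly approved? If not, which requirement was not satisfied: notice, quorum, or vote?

Notice: 48 hours given; 48 required (48 ≥ 48). Satisfied.
Quorum: 9 present (interested partners count toward quorum); quorum is 10. Not satisfied.
Vote: the loan to an officer requires three-fourths of the disinterested partners present (9 − 1 = 8). 3/4 of 8 = 6, so 6 affirmative votes are needed; 6 voted in favor. Satisfied. (Moot — without a quorum no business can be validly transacted.)

Invalid — quorum requirement not satisfied.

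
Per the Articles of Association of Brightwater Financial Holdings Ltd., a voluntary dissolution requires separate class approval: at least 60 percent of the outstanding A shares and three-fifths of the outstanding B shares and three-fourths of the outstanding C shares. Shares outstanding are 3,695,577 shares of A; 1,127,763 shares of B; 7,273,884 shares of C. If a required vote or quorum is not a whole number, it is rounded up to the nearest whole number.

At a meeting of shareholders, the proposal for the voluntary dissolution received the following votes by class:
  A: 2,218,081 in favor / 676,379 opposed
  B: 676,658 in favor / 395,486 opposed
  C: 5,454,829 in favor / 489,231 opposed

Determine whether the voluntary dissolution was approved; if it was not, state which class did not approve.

A: 3/5 of 3695577 = 2217346.20, rounded up to 2217347; 2,217,347 required, 2,218,081 in favor — approved.
B: 3/5 of 1127763 = 676657.80, rounded up to 676658; 676,658 required, 676,658 in favor — approved.
C: 3/4 of 7273884 = 5455413; 5,455,413 required, 5,454,829 in favor — not approved.

Not approved — the C shares did not give the required vote.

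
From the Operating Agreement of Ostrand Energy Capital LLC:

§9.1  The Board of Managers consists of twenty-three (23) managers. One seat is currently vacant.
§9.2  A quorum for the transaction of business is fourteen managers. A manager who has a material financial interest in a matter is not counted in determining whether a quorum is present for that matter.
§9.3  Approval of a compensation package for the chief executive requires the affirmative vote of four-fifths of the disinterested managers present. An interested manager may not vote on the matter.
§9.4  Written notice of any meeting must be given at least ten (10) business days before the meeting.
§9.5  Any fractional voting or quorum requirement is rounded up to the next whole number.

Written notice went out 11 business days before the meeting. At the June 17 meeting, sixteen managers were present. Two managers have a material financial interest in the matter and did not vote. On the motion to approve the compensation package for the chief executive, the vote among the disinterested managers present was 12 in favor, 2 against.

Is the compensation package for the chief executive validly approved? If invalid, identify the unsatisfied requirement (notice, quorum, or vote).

Valid — all requirements satisfied.

Notice: 11 business days given; 10 required (11 ≥ 10). Satisfied.
Quorum: 16 present, but the 2 interested managers do not count, leaving 14. Quorum is 14. Satisfied.
Vote: the compensation package for the chief executive requires four-fifths of the disinterested managers present (16 − 2 = 14). 4/5 of 14 = 11.20, rounded up to 12, so 12 affirmative votes are needed; 12 voted in favor. Satisfied.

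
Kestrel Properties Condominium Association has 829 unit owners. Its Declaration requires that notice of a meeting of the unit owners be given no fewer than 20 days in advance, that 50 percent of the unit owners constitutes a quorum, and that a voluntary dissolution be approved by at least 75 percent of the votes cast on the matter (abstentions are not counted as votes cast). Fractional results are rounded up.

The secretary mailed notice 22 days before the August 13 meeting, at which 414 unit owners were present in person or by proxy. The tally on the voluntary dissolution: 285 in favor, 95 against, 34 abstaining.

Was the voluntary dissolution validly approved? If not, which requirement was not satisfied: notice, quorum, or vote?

Invalid — quorum requirement not satisfied.

Notice: 22 days given; 20 required. Satisfied.
Quorum: 50% of 829 = 414.50, rounded up to 415; 414 present. Not satisfied.
Vote: requires three-fourths of the votes cast (414 − 34 abstaining = 380); 3/4 of 380 = 285, so 285 needed; 285 in favor. Satisfied.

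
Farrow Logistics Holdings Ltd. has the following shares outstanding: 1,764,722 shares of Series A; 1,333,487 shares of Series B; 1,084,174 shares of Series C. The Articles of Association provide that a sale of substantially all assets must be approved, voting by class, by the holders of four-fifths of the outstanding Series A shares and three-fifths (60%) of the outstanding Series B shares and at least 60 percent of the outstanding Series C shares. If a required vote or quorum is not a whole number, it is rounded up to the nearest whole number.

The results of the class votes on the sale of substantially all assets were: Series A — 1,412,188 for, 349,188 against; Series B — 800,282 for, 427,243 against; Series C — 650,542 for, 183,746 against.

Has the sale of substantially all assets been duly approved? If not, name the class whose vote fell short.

Series A: 4/5 of 1764722 = 1411777.60, rounded up to 1411778; 1,411,778 required, 1,412,188 in favor — approved.
Series B: 3/5 of 1333487 = 800092.20, rounded up to 800093; 800,093 required, 800,282 in favor — approved.
Series C: 3/5 of 1084174 = 650504.40, rounded up to 650505; 650,505 required, 650,542 in favor — approved.

Approved — every class gave the required vote.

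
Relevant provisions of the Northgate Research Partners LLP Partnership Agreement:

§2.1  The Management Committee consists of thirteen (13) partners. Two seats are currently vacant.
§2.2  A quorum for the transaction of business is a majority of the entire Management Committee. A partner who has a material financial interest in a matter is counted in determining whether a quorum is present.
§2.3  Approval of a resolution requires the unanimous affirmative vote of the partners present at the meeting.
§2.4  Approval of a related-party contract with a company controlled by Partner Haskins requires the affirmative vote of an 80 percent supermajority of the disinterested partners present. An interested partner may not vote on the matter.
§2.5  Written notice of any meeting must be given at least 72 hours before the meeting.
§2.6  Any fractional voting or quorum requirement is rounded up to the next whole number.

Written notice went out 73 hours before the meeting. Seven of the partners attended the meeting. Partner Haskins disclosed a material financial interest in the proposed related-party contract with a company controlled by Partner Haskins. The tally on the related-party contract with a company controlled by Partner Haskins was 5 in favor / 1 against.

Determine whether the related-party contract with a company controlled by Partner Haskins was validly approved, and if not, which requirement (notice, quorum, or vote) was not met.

Valid — all requirements satisfied.

Notice: 73 hours given; 72 required (73 ≥ 72). Satisfied.
Quorum: 7 present (interested partners count toward quorum); quorum is 7. Satisfied.
Vote: the related-party contract with a company controlled by Partner Haskins requires four-fifths of the disinterested partners present (7 − 1 = 6). 4/5 of 6 = 4.80, rounded up to 5, so 5 affirmative votes are needed; 5 voted in favor. Satisfied.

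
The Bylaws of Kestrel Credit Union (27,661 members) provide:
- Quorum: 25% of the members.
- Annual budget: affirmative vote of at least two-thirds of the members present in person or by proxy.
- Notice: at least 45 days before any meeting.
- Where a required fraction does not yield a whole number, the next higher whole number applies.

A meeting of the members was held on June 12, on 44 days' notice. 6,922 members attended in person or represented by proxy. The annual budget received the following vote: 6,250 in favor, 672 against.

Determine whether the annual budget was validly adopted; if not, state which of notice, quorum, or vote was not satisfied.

Invalid — notice requirement not satisfied.

Notice: 44 days given; 45 required. Not satisfied.
Quorum: 25% of 27,661 = 6,915.25, rounded up to 6,916; 6,922 present. Satisfied.
Vote: requires two-thirds of those present (6,922); 2/3 of 6922 = 4614.67, rounded up to 4615, so 4,615 needed; 6,250 in favor. Satisfied.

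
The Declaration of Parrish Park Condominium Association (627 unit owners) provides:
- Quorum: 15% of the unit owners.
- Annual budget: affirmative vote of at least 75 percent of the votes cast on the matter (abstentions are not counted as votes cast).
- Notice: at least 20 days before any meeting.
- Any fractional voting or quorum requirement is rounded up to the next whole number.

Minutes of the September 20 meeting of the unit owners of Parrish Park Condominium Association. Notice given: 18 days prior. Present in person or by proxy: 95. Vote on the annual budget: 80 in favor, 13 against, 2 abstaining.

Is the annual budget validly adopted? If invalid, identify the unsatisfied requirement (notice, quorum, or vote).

Notice: 18 days given; 20 required. Not satisfied.
Quorum: 15% of 627 = 94.05, rounded up to 95; 95 present. Satisfied.
Vote: requires three-fourths of the votes cast (95 − 2 abstaining = 93); 3/4 of 93 = 69.75, rounded up to 70, so 70 needed; 80 in favor. Satisfied.

Invalid — notice requirement not satisfied.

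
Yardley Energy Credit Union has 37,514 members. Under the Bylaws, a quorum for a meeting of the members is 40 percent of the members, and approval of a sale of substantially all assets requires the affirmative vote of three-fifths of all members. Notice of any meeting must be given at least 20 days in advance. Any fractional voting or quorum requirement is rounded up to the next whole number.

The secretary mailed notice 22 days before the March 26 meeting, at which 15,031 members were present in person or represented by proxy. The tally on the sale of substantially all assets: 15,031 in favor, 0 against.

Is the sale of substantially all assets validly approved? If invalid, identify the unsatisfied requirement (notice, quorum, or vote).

Invalid — vote requirement not satisfied.

Notice: 22 days given; 20 required. Satisfied.
Quorum: 40% of 37,514 = 15,005.60, rounded up to 15,006; 15,031 present. Satisfied.
Vote: requires three-fifths of all members (37,514); 3/5 of 37514 = 22508.40, rounded up to 22509, so 22,509 needed; 15,031 in favor. Not satisfied.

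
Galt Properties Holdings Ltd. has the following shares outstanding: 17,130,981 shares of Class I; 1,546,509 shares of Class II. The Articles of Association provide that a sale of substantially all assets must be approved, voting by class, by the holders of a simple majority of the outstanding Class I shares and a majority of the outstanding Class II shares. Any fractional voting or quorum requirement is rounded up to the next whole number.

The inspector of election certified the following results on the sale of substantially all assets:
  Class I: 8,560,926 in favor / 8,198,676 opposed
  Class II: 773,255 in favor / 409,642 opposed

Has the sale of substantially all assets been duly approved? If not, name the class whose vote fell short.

Not approved — the Class I shares did not give the required vote.

Class I: a majority of 17130981 is 8565491; 8,565,491 required, 8,560,926 in favor — not approved.
Class II: a majority of 1546509 is 773255; 773,255 required, 773,255 in favor — approved.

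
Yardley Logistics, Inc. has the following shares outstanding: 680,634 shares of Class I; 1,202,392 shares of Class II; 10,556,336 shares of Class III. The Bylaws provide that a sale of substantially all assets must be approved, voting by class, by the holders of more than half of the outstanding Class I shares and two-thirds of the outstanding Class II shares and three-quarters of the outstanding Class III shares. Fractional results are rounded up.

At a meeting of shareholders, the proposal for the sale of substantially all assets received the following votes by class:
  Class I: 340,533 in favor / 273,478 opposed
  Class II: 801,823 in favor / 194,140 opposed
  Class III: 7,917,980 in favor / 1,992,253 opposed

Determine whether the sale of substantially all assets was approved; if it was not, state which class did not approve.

Approved — every class gave the required vote.

Class I: a majority of 680634 is 340318; 340,318 required, 340,533 in favor — approved.
Class II: 2/3 of 1202392 = 801594.67, rounded up to 801595; 801,595 required, 801,823 in favor — approved.
Class III: 3/4 of 10556336 = 7917252; 7,917,252 required, 7,917,980 in favor — approved.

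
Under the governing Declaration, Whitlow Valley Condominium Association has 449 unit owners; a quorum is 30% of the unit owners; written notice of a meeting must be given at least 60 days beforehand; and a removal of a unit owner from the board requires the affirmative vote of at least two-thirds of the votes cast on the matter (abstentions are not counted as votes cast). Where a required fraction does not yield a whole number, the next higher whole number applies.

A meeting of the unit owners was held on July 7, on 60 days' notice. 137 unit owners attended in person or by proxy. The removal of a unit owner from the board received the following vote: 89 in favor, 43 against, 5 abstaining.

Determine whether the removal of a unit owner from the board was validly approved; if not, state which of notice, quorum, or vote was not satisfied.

Notice: 60 days given; 60 required. Satisfied.
Quorum: 30% of 449 = 134.70, rounded up to 135; 137 present. Satisfied.
Vote: requires two-thirds of the votes cast (137 − 5 abstaining = 132); 2/3 of 132 = 88, so 88 needed; 89 in favor. Satisfied.

Valid — all requirements satisfied.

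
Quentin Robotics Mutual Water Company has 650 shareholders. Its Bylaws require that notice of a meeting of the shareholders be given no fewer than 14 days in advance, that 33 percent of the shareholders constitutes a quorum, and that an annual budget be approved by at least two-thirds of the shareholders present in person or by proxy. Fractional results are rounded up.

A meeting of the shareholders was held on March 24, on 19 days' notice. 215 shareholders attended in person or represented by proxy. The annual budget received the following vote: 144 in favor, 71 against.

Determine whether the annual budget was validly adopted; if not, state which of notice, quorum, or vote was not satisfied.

Valid — all requirements satisfied.

Notice: 19 days given; 14 required. Satisfied.
Quorum: 33% of 650 = 214.50, rounded up to 215; 215 present. Satisfied.
Vote: requires two-thirds of those present (215); 2/3 of 215 = 143.33, rounded up to 144, so 144 needed; 144 in favor. Satisfied.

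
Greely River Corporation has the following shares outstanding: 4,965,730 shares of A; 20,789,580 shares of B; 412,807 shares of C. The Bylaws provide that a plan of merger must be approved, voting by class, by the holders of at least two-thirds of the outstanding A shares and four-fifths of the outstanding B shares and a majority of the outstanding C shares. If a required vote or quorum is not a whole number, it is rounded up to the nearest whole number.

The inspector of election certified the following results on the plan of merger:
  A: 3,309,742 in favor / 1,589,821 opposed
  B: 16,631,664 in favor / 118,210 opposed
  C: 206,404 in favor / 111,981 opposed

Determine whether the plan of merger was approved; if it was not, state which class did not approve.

Not approved — the A shares did not give the required vote.

A: 2/3 of 4965730 = 3310486.67, rounded up to 3310487; 3,310,487 required, 3,309,742 in favor — not approved.
B: 4/5 of 20789580 = 16631664; 16,631,664 required, 16,631,664 in favor — approved.
C: a majority of 412807 is 206404; 206,404 required, 206,404 in favor — approved.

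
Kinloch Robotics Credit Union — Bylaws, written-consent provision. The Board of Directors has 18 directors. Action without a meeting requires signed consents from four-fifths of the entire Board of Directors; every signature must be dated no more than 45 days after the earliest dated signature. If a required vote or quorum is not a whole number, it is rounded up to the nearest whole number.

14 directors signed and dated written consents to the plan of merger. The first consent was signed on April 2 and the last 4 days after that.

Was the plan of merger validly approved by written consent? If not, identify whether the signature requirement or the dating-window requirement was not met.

Signatures required: four-fifths of 18 — 4/5 of 18 = 14.40, rounded up to 15, so 15 needed; 14 signed. Insufficient.
Dating window: the latest signature is 4 days after the earliest; the limit is 45 days. Within the window.

Not effective — insufficient signatures.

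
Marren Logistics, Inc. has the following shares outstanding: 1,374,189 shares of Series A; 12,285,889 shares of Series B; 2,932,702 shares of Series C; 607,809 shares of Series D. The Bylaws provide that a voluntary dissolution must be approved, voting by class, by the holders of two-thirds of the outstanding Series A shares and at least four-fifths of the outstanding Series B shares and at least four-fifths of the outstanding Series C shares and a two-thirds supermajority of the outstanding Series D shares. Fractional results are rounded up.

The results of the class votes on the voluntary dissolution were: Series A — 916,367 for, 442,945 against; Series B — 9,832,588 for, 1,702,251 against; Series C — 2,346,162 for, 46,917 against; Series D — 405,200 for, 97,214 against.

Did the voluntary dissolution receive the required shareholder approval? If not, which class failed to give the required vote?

Not approved — the Series D shares did not give the required vote.

Series A: 2/3 of 1374189 = 916126; 916,126 required, 916,367 in favor — approved.
Series B: 4/5 of 12285889 = 9828711.20, rounded up to 9828712; 9,828,712 required, 9,832,588 in favor — approved.
Series C: 4/5 of 2932702 = 2346161.60, rounded up to 2346162; 2,346,162 required, 2,346,162 in favor — approved.
Series D: 2/3 of 607809 = 405206; 405,206 required, 405,200 in favor — not approved.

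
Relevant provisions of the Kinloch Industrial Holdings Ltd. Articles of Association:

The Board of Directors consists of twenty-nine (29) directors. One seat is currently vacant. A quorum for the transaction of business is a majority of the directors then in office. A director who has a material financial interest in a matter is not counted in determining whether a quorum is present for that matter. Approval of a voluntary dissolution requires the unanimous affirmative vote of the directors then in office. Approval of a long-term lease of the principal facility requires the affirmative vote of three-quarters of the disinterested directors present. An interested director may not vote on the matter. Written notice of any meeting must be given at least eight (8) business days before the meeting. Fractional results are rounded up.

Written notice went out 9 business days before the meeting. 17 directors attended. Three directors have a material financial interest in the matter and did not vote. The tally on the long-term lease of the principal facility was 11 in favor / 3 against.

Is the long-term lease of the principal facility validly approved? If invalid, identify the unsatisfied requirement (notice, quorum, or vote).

Notice: 9 business days given; 8 required (9 ≥ 8). Satisfied.
Quorum: 17 present, but the 3 interested directors do not count, leaving 14. Quorum is 15. Not satisfied.
Vote: the long-term lease of the principal facility requires three-fourths of the disinterested directors present (17 − 3 = 14). 3/4 of 14 = 10.50, rounded up to 11, so 11 affirmative votes are needed; 11 voted in favor. Satisfied. (Moot — without a quorum no business can be validly transacted.)

Invalid — quorum requirement not satisfied.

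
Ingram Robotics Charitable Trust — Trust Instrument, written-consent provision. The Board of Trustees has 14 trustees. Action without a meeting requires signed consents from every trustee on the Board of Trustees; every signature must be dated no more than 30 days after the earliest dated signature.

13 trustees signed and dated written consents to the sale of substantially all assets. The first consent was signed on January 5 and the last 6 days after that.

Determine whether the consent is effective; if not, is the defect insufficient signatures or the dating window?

Signatures required: every one of 14 — unanimous means all 14, so 14 needed; 13 signed. Insufficient.
Dating window: the latest signature is 6 days after the earliest; the limit is 30 days. Within the window.

Not effective — insufficient signatures.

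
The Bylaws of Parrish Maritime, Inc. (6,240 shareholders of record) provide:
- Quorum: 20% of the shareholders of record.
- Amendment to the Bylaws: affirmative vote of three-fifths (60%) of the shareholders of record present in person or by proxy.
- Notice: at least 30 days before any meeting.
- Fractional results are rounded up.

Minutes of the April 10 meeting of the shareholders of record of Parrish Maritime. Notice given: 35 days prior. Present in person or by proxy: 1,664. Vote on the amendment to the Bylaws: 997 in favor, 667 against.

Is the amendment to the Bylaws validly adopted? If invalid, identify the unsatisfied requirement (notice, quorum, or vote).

Notice: 35 days given; 30 required. Satisfied.
Quorum: 20% of 6,240 = 1,248; 1,664 present. Satisfied.
Vote: requires three-fifths of those present (1,664); 3/5 of 1664 = 998.40, rounded up to 999, so 999 needed; 997 in favor. Not satisfied.

Invalid — vote requirement not satisfied.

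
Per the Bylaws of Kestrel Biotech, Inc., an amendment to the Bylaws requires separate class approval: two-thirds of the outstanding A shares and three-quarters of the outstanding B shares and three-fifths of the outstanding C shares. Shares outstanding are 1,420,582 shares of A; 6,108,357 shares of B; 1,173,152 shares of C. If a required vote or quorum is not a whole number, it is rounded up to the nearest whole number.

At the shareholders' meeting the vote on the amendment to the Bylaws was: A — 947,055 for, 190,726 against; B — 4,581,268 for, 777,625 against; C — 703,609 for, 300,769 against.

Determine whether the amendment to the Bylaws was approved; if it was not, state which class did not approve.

Not approved — the C shares did not give the required vote.

A: 2/3 of 1420582 = 947054.67, rounded up to 947055; 947,055 required, 947,055 in favor — approved.
B: 3/4 of 6108357 = 4581267.75, rounded up to 4581268; 4,581,268 required, 4,581,268 in favor — approved.
C: 3/5 of 1173152 = 703891.20, rounded up to 703892; 703,892 required, 703,609 in favor — not approved.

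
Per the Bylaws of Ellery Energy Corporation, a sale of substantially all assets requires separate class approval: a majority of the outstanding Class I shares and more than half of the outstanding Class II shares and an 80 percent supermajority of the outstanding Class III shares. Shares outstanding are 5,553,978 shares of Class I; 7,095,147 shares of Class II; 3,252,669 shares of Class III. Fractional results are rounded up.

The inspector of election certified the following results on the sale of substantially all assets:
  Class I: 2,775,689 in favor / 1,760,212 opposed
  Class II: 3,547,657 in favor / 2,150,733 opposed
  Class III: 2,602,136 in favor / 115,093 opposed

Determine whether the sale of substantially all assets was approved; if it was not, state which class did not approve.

Class I: a majority of 5553978 is 2776990; 2,776,990 required, 2,775,689 in favor — not approved.
Class II: a majority of 7095147 is 3547574; 3,547,574 required, 3,547,657 in favor — approved.
Class III: 4/5 of 3252669 = 2602135.20, rounded up to 2602136; 2,602,136 required, 2,602,136 in favor — approved.

Not approved — the Class I shares did not give the required vote.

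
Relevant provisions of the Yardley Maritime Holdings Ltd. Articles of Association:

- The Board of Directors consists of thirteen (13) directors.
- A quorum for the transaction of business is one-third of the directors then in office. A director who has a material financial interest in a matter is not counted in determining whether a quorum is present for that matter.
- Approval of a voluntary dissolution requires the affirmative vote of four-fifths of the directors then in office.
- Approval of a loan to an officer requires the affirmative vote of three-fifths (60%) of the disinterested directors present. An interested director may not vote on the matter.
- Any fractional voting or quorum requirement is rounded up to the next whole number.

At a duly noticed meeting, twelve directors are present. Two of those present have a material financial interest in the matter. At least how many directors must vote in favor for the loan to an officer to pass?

6

The loan to an officer requires three-fifths of the disinterested directors present (12 − 2 = 10).
3/5 of 10 = 6.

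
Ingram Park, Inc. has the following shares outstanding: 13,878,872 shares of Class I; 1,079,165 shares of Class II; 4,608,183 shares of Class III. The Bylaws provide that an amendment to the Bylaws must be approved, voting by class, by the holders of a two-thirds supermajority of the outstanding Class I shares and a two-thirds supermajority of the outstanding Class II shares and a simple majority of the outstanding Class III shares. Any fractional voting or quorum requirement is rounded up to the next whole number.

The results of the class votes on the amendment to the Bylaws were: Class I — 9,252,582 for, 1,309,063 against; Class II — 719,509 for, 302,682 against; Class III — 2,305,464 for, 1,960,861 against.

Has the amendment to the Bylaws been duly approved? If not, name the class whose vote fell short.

Approved — every class gave the required vote.

Class I: 2/3 of 13878872 = 9252581.33, rounded up to 9252582; 9,252,582 required, 9,252,582 in favor — approved.
Class II: 2/3 of 1079165 = 719443.33, rounded up to 719444; 719,444 required, 719,509 in favor — approved.
Class III: a majority of 4608183 is 2304092; 2,304,092 required, 2,305,464 in favor — approved.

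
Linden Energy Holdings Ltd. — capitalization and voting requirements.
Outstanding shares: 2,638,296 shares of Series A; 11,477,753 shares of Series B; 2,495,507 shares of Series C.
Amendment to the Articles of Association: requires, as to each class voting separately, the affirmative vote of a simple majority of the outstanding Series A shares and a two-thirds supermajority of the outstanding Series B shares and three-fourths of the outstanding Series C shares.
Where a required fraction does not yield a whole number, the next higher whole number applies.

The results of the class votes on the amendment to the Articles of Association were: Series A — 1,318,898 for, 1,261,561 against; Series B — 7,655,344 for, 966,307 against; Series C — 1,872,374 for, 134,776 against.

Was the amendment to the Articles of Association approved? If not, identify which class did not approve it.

Not approved — the Series A shares did not give the required vote.

Series A: a majority of 2638296 is 1319149; 1,319,149 required, 1,318,898 in favor — not approved.
Series B: 2/3 of 11477753 = 7651835.33, rounded up to 7651836; 7,651,836 required, 7,655,344 in favor — approved.
Series C: 3/4 of 2495507 = 1871630.25, rounded up to 1871631; 1,871,631 required, 1,872,374 in favor — approved.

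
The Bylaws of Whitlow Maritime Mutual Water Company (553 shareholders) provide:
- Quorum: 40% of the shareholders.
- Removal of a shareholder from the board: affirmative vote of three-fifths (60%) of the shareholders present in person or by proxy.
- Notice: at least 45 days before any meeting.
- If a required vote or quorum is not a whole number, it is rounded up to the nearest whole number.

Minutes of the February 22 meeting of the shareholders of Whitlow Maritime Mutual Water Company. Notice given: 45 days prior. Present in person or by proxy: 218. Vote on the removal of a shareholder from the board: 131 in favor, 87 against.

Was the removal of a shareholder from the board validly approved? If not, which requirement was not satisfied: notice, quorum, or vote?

Invalid — quorum requirement not satisfied.

Notice: 45 days given; 45 required. Satisfied.
Quorum: 40% of 553 = 221.20, rounded up to 222; 218 present. Not satisfied.
Vote: requires three-fifths of those present (218); 3/5 of 218 = 130.80, rounded up to 131, so 131 needed; 131 in favor. Satisfied.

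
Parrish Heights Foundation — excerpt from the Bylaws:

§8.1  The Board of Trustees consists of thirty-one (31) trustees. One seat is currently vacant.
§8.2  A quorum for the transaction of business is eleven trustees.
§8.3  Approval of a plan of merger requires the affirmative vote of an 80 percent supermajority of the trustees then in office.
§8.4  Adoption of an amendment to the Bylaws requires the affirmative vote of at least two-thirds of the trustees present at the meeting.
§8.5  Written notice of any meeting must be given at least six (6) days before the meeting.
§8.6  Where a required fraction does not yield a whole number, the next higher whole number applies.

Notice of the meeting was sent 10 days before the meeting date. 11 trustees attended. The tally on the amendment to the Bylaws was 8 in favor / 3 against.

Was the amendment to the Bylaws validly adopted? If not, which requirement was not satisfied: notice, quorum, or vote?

Valid — all requirements satisfied.

Notice: 10 days given; 6 required (10 ≥ 6). Satisfied.
Quorum: 11 present; quorum is 11. Satisfied.
Vote: the amendment to the Bylaws requires two-thirds of the trustees present (11). 2/3 of 11 = 7.33, rounded up to 8, so 8 affirmative votes are needed; 8 voted in favor. Satisfied.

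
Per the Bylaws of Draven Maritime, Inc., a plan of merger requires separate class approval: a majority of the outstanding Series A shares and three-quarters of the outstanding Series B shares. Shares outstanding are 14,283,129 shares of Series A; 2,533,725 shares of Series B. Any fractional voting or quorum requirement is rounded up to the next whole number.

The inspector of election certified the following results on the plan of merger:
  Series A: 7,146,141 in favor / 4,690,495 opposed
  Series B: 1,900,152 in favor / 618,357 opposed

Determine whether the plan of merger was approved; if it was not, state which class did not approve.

Series A: a majority of 14283129 is 7141565; 7,141,565 required, 7,146,141 in favor — approved.
Series B: 3/4 of 2533725 = 1900293.75, rounded up to 1900294; 1,900,294 required, 1,900,152 in favor — not approved.

Not approved — the Series B shares did not give the required vote.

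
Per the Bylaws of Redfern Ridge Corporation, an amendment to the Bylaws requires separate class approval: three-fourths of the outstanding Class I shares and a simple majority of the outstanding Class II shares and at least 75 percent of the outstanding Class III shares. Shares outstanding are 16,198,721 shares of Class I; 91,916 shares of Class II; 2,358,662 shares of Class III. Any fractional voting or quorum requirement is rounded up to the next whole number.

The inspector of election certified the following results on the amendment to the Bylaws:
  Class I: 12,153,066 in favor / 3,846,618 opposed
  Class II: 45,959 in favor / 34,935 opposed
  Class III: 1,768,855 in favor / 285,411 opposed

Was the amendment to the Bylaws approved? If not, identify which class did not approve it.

Not approved — the Class III shares did not give the required vote.

Class I: 3/4 of 16198721 = 12149040.75, rounded up to 12149041; 12,149,041 required, 12,153,066 in favor — approved.
Class II: a majority of 91916 is 45959; 45,959 required, 45,959 in favor — approved.
Class III: 3/4 of 2358662 = 1768996.50, rounded up to 1768997; 1,768,997 required, 1,768,855 in favor — not approved.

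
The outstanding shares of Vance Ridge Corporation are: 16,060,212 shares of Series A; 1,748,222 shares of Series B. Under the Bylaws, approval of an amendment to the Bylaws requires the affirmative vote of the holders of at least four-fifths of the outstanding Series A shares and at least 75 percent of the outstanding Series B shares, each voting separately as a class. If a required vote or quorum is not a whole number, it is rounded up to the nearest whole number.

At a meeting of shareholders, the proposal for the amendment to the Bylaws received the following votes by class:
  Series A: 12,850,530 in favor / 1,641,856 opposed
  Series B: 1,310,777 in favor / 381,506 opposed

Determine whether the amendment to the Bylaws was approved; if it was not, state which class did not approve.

Not approved — the Series B shares did not give the required vote.

Series A: 4/5 of 16060212 = 12848169.60, rounded up to 12848170; 12,848,170 required, 12,850,530 in favor — approved.
Series B: 3/4 of 1748222 = 1311166.50, rounded up to 1311167; 1,311,167 required, 1,310,777 in favor — not approved.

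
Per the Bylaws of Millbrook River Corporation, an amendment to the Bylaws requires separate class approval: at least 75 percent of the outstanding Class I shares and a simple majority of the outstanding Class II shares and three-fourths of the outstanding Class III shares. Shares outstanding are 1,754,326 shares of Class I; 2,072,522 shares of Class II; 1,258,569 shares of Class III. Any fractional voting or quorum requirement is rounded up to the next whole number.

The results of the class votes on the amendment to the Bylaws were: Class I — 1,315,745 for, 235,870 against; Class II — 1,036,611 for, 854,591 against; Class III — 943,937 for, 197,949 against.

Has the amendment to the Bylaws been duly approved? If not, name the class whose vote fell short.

Approved — every class gave the required vote.

Class I: 3/4 of 1754326 = 1315744.50, rounded up to 1315745; 1,315,745 required, 1,315,745 in favor — approved.
Class II: a majority of 2072522 is 1036262; 1,036,262 required, 1,036,611 in favor — approved.
Class III: 3/4 of 1258569 = 943926.75, rounded up to 943927; 943,927 required, 943,937 in favor — approved.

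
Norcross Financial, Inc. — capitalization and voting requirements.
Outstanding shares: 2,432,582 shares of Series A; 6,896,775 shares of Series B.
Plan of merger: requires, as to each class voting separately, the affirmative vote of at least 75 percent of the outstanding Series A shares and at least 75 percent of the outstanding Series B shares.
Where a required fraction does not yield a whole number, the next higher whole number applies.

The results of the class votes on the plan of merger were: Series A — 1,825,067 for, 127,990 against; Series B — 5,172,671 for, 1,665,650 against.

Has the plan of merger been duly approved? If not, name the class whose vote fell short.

Approved — every class gave the required vote.

Series A: 3/4 of 2432582 = 1824436.50, rounded up to 1824437; 1,824,437 required, 1,825,067 in favor — approved.
Series B: 3/4 of 6896775 = 5172581.25, rounded up to 5172582; 5,172,582 required, 5,172,671 in favor — approved.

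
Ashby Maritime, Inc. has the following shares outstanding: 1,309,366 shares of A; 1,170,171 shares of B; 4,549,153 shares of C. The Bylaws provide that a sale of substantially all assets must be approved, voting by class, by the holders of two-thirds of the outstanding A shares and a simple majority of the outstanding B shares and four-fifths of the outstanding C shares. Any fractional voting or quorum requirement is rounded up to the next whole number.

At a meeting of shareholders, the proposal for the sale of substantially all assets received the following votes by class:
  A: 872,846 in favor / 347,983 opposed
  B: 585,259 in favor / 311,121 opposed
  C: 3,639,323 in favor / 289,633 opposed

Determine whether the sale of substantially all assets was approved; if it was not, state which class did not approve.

A: 2/3 of 1309366 = 872910.67, rounded up to 872911; 872,911 required, 872,846 in favor — not approved.
B: a majority of 1170171 is 585086; 585,086 required, 585,259 in favor — approved.
C: 4/5 of 4549153 = 3639322.40, rounded up to 3639323; 3,639,323 required, 3,639,323 in favor — approved.

Not approved — the A shares did not give the required vote.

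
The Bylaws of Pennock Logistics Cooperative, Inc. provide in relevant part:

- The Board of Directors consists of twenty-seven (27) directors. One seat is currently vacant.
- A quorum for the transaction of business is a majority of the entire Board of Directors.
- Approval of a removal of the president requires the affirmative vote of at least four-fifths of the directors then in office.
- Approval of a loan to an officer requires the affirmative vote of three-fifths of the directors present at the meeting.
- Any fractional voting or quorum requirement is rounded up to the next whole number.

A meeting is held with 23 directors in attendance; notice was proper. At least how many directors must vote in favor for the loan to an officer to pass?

14

The loan to an officer requires three-fifths of the directors present (23).
3/5 of 23 = 13.80, rounded up to 14.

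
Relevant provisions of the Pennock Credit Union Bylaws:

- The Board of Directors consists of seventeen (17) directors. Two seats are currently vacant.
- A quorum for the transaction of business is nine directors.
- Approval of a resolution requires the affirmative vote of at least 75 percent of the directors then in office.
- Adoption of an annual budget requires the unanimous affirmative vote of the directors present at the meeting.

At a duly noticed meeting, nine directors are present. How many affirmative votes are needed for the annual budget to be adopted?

The annual budget requires the unanimous vote of the directors present (9).
Unanimous means all 9.

9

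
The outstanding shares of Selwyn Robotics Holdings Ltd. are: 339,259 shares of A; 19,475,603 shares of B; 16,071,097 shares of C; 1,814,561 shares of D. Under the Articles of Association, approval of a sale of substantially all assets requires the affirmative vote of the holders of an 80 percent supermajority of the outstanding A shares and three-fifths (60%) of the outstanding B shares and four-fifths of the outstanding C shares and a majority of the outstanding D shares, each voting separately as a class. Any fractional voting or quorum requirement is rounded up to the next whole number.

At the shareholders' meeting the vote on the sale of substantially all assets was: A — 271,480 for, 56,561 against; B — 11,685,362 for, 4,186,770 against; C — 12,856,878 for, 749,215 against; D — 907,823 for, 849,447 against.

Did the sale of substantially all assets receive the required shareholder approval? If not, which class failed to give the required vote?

Approved — every class gave the required vote.

A: 4/5 of 339259 = 271407.20, rounded up to 271408; 271,408 required, 271,480 in favor — approved.
B: 3/5 of 19475603 = 11685361.80, rounded up to 11685362; 11,685,362 required, 11,685,362 in favor — approved.
C: 4/5 of 16071097 = 12856877.60, rounded up to 12856878; 12,856,878 required, 12,856,878 in favor — approved.
D: a majority of 1814561 is 907281; 907,281 required, 907,823 in favor — approved.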